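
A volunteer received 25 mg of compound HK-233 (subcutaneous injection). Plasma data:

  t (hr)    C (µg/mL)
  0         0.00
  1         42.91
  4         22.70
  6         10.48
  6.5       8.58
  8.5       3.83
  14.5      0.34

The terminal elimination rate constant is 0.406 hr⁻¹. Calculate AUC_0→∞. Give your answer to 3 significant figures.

AUC = 184 µg/mL·hr

Trapezoidal AUC_0→14.5:
  [0→1]: (0.00+42.91)/2 × 1 = 21.455
  [1→4]: (42.91+22.70)/2 × 3 = 98.415
  [4→6]: (22.70+10.48)/2 × 2 = 33.18
  [6→6.5]: (10.48+8.58)/2 × 0.5 = 4.765
  [6.5→8.5]: (8.58+3.83)/2 × 2 = 12.41
  [8.5→14.5]: (3.83+0.34)/2 × 6 = 12.51
  Sum = 182.735 µg/mL·hr
Extrapolated tail: C_last / k_e = 0.34 / 0.406 = 0.837
AUC_0→∞ = 182.735 + 0.837 = 183.572 µg/mL·hr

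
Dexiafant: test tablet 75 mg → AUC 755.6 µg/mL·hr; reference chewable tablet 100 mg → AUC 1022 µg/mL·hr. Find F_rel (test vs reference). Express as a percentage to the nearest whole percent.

F_rel = 99%

F_rel = (AUC_test/D_test) / (AUC_ref/D_ref)
      = (755.6/75) / (1022/100)
      = 10.0747 / 10.22 = 0.9858 = 98.58%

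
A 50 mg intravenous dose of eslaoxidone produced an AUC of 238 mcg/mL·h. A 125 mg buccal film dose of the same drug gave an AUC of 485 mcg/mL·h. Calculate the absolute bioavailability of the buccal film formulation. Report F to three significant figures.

F = (AUC_ev / D_ev) / (AUC_iv / D_iv)
  = (485/125) / (238/50)
  = 3.88 / 4.76 = 0.8151

F = 0.815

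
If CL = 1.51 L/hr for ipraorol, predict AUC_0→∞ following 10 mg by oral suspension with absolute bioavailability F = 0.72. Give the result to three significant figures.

AUC = 4.77 mg/L·hr

AUC_0→∞ = F × Dose / CL
        = 0.72 × 10 / 1.51 = 4.76821 mg/L·hr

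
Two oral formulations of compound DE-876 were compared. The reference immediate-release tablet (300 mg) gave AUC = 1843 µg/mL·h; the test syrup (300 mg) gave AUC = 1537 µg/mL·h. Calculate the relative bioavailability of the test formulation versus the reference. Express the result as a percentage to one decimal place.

F_rel = 83.4%

F_rel = (AUC_test/D_test) / (AUC_ref/D_ref)
      = (1537/300) / (1843/300)
      = 5.12333 / 6.14333 = 0.8340 = 83.40%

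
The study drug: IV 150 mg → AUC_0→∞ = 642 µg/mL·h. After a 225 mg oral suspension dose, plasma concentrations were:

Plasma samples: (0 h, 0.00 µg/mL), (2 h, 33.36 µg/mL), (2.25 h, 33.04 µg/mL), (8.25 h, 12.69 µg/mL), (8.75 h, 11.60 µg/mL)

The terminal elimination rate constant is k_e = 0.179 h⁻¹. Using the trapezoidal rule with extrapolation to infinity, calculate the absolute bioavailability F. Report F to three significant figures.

Trapezoidal AUC_0→8.75 (oral suspension):
  [0→2]: (0.00+33.36)/2 × 2 = 33.36
  [2→2.25]: (33.36+33.04)/2 × 0.25 = 8.3
  [2.25→8.25]: (33.04+12.69)/2 × 6 = 137.19
  [8.25→8.75]: (12.69+11.60)/2 × 0.5 = 6.0725
  Sum = 184.9225 µg/mL·h
Tail: C_last/k_e = 11.60/0.179 = 64.804
AUC_0→∞ (oral suspension) = 184.9225 + 64.804 = 249.7265 µg/mL·h
F = (AUC_ev/D_ev)/(AUC_iv/D_iv) = (249.7265/225)/(642/150) = 1.1099/4.28 = 0.2593

F = 0.259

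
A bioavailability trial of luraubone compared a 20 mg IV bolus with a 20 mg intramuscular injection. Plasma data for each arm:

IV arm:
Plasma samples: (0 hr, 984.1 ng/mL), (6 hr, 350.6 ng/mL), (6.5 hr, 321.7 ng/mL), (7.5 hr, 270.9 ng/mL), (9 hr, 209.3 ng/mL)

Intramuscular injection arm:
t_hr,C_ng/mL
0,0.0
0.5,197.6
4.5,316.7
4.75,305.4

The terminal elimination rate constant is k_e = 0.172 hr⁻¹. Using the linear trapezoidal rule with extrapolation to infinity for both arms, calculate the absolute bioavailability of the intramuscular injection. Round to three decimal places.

F = 0.485

Trapezoidal AUC_0→9 (IV):
  [0→6]: (984.1+350.6)/2 × 6 = 4004.1
  [6→6.5]: (350.6+321.7)/2 × 0.5 = 168.075
  [6.5→7.5]: (321.7+270.9)/2 × 1 = 296.3
  [7.5→9]: (270.9+209.3)/2 × 1.5 = 360.15
  Sum = 4828.625 ng/mL·hr
IV tail: 209.3/0.172 = 1216.860; AUC_iv,0→∞ = 4828.625 + 1216.860 = 6045.485 ng/mL·hr
Trapezoidal AUC_0→4.75 (intramuscular injection):
  [0→0.5]: (0.0+197.6)/2 × 0.5 = 49.4
  [0.5→4.5]: (197.6+316.7)/2 × 4 = 1028.6
  [4.5→4.75]: (316.7+305.4)/2 × 0.25 = 77.7625
  Sum = 1155.7625 ng/mL·hr
intramuscular injection tail: 305.4/0.172 = 1775.581; AUC_ev,0→∞ = 1155.7625 + 1775.581 = 2931.3435 ng/mL·hr
F = (AUC_ev/D_ev)/(AUC_iv/D_iv) = (2931.3435/20)/(6045.485/20) = 146.567/302.27425 = 0.4849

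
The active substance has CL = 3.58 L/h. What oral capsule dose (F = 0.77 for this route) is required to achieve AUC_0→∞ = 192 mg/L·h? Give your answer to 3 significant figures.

Dose = CL × AUC_0→∞ / F
     = 3.58 × 192 / 0.77 = 892.675 mg

Dose = 893 mg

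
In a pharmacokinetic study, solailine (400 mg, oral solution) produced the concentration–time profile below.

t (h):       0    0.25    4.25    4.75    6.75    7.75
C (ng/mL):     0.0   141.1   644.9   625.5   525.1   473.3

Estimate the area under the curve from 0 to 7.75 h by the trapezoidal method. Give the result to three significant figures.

Trapezoidal AUC_0→7.75:
  [0→0.25]: (0.0+141.1)/2 × 0.25 = 17.6375
  [0.25→4.25]: (141.1+644.9)/2 × 4 = 1572.0
  [4.25→4.75]: (644.9+625.5)/2 × 0.5 = 317.6
  [4.75→6.75]: (625.5+525.1)/2 × 2 = 1150.6
  [6.75→7.75]: (525.1+473.3)/2 × 1 = 499.2
  Sum = 3557.0375 ng/mL·h

AUC = 3560 ng/mL·h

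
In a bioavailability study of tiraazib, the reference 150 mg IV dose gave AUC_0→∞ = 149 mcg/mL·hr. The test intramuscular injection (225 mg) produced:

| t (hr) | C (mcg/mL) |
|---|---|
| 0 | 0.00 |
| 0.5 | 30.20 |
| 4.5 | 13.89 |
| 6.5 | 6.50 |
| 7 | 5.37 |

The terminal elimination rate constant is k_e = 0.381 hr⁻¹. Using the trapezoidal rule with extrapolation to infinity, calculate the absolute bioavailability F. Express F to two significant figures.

F = 0.60

Trapezoidal AUC_0→7 (intramuscular injection):
  [0→0.5]: (0.00+30.20)/2 × 0.5 = 7.55
  [0.5→4.5]: (30.20+13.89)/2 × 4 = 88.18
  [4.5→6.5]: (13.89+6.50)/2 × 2 = 20.39
  [6.5→7]: (6.50+5.37)/2 × 0.5 = 2.9675
  Sum = 119.0875 mcg/mL·hr
Tail: C_last/k_e = 5.37/0.381 = 14.094
AUC_0→∞ (intramuscular injection) = 119.0875 + 14.094 = 133.1815 mcg/mL·hr
F = (AUC_ev/D_ev)/(AUC_iv/D_iv) = (133.1815/225)/(149/150) = 0.591918/0.993333 = 0.5959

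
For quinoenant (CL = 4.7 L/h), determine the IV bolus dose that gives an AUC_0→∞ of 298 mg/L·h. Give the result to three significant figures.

Dose = 1400 mg

Dose_iv = CL × AUC_0→∞
     = 4.7 × 298 = 1400.6 mg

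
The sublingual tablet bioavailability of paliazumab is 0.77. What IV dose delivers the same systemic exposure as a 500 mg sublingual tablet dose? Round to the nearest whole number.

D_iv = 385 mg

Systemic exposure from an extravascular dose = F × D_ev, so the equivalent IV dose is F × D_ev.
D_iv = F × D_ev = 0.77 × 500 = 385 mg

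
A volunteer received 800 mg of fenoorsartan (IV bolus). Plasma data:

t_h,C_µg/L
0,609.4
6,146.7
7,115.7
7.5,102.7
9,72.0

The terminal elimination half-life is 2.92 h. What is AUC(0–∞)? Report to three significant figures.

Trapezoidal AUC_0→9:
  [0→6]: (609.4+146.7)/2 × 6 = 2268.3
  [6→7]: (146.7+115.7)/2 × 1 = 131.2
  [7→7.5]: (115.7+102.7)/2 × 0.5 = 54.6
  [7.5→9]: (102.7+72.0)/2 × 1.5 = 131.025
  Sum = 2585.125 µg/L·h
k_e = ln2 / t½ = 0.693147 / 2.92 = 0.2374 h^-1
Extrapolated tail: C_last / k_e = 72.0 / 0.2374 = 303.286
AUC_0→∞ = 2585.125 + 303.286 = 2888.411 µg/L·h

AUC = 2890 µg/L·h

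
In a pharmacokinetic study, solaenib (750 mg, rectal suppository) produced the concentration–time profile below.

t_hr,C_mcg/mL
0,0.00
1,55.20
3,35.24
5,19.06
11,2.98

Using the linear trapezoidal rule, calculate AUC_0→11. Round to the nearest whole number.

Trapezoidal AUC_0→11:
  [0→1]: (0.00+55.20)/2 × 1 = 27.6
  [1→3]: (55.20+35.24)/2 × 2 = 90.44
  [3→5]: (35.24+19.06)/2 × 2 = 54.3
  [5→11]: (19.06+2.98)/2 × 6 = 66.12
  Sum = 238.46 mcg/mL·hr

AUC = 238 mcg/mL·hr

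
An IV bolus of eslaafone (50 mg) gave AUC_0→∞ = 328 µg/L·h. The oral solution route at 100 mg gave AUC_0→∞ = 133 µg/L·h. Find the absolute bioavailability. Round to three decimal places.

F = (AUC_ev / D_ev) / (AUC_iv / D_iv)
  = (133/100) / (328/50)
  = 1.33 / 6.56 = 0.2027

F = 0.203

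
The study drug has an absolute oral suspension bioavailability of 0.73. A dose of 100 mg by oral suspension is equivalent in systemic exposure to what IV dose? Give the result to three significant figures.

Systemic exposure from an extravascular dose = F × D_ev, so the equivalent IV dose is F × D_ev.
D_iv = F × D_ev = 0.73 × 100 = 73 mg

D_iv = 73.0 mg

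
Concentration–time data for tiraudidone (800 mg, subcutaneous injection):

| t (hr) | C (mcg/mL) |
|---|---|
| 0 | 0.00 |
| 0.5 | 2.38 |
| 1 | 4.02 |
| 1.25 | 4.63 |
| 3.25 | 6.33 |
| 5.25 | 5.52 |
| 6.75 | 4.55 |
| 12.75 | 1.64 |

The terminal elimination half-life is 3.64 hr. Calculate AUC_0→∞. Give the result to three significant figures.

Trapezoidal AUC_0→12.75:
  [0→0.5]: (0.00+2.38)/2 × 0.5 = 0.595
  [0.5→1]: (2.38+4.02)/2 × 0.5 = 1.6
  [1→1.25]: (4.02+4.63)/2 × 0.25 = 1.08125
  [1.25→3.25]: (4.63+6.33)/2 × 2 = 10.96
  [3.25→5.25]: (6.33+5.52)/2 × 2 = 11.85
  [5.25→6.75]: (5.52+4.55)/2 × 1.5 = 7.5525
  [6.75→12.75]: (4.55+1.64)/2 × 6 = 18.57
  Sum = 52.20875 mcg/mL·hr
k_e = ln2 / t½ = 0.693147 / 3.64 = 0.1904 hr^-1
Extrapolated tail: C_last / k_e = 1.64 / 0.1904 = 8.613
AUC_0→∞ = 52.20875 + 8.613 = 60.82175 mcg/mL·hr

AUC = 60.8 mcg/mL·hr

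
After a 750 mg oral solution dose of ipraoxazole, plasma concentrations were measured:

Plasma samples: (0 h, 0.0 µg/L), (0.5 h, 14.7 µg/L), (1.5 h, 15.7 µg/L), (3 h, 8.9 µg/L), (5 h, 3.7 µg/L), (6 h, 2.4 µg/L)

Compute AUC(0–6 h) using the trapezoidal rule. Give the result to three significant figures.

Trapezoidal AUC_0→6:
  [0→0.5]: (0.0+14.7)/2 × 0.5 = 3.675
  [0.5→1.5]: (14.7+15.7)/2 × 1 = 15.2
  [1.5→3]: (15.7+8.9)/2 × 1.5 = 18.45
  [3→5]: (8.9+3.7)/2 × 2 = 12.6
  [5→6]: (3.7+2.4)/2 × 1 = 3.05
  Sum = 52.975 µg/L·h

AUC = 53.0 µg/L·h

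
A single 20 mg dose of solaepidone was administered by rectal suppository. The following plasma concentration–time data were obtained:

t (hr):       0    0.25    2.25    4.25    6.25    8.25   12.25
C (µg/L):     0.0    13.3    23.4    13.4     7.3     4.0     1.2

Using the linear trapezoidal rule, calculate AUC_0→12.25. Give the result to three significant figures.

AUC = 118 µg/L·hr

Trapezoidal AUC_0→12.25:
  [0→0.25]: (0.0+13.3)/2 × 0.25 = 1.6625
  [0.25→2.25]: (13.3+23.4)/2 × 2 = 36.7
  [2.25→4.25]: (23.4+13.4)/2 × 2 = 36.8
  [4.25→6.25]: (13.4+7.3)/2 × 2 = 20.7
  [6.25→8.25]: (7.3+4.0)/2 × 2 = 11.3
  [8.25→12.25]: (4.0+1.2)/2 × 4 = 10.4
  Sum = 117.5625 µg/L·hr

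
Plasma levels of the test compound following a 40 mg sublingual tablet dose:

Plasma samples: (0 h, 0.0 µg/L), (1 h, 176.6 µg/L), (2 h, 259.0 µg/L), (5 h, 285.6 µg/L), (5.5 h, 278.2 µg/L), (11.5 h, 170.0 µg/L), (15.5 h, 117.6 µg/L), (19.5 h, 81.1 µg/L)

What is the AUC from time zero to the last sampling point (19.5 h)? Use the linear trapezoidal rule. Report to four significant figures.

Trapezoidal AUC_0→19.5:
  [0→1]: (0.0+176.6)/2 × 1 = 88.3
  [1→2]: (176.6+259.0)/2 × 1 = 217.8
  [2→5]: (259.0+285.6)/2 × 3 = 816.9
  [5→5.5]: (285.6+278.2)/2 × 0.5 = 140.95
  [5.5→11.5]: (278.2+170.0)/2 × 6 = 1344.6
  [11.5→15.5]: (170.0+117.6)/2 × 4 = 575.2
  [15.5→19.5]: (117.6+81.1)/2 × 4 = 397.4
  Sum = 3581.15 µg/L·h

AUC = 3581 µg/L·h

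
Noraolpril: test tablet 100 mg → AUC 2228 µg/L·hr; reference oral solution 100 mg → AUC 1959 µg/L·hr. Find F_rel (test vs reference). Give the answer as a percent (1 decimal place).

F_rel = (AUC_test/D_test) / (AUC_ref/D_ref)
      = (2228/100) / (1959/100)
      = 22.28 / 19.59 = 1.1373 = 113.73%

F_rel = 113.7%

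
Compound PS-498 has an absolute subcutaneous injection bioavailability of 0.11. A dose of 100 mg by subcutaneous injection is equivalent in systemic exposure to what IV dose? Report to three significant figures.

Systemic exposure from an extravascular dose = F × D_ev, so the equivalent IV dose is F × D_ev.
D_iv = F × D_ev = 0.11 × 100 = 11 mg

D_iv = 11.0 mg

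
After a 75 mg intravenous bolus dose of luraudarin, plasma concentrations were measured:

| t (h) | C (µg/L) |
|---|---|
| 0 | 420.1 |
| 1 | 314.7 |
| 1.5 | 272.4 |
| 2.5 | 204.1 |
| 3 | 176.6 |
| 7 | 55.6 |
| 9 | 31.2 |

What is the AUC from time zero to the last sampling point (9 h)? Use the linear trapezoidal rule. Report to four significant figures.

AUC = 1399 µg/L·h

Trapezoidal AUC_0→9:
  [0→1]: (420.1+314.7)/2 × 1 = 367.4
  [1→1.5]: (314.7+272.4)/2 × 0.5 = 146.775
  [1.5→2.5]: (272.4+204.1)/2 × 1 = 238.25
  [2.5→3]: (204.1+176.6)/2 × 0.5 = 95.175
  [3→7]: (176.6+55.6)/2 × 4 = 464.4
  [7→9]: (55.6+31.2)/2 × 2 = 86.8
  Sum = 1398.8 µg/L·h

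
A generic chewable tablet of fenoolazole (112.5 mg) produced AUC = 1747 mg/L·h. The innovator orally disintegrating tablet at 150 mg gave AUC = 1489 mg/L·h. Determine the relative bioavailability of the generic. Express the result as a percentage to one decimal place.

F_rel = 156.4%

F_rel = (AUC_test/D_test) / (AUC_ref/D_ref)
      = (1747/112.5) / (1489/150)
      = 15.5289 / 9.92667 = 1.5644 = 156.44%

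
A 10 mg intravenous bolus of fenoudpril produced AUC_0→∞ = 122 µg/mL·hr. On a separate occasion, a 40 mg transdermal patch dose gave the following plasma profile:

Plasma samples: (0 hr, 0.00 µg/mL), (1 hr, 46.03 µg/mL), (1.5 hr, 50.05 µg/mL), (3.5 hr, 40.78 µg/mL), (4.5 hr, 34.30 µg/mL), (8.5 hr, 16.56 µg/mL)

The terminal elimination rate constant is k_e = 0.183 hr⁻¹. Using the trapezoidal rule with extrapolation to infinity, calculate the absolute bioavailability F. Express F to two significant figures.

Trapezoidal AUC_0→8.5 (transdermal patch):
  [0→1]: (0.00+46.03)/2 × 1 = 23.015
  [1→1.5]: (46.03+50.05)/2 × 0.5 = 24.02
  [1.5→3.5]: (50.05+40.78)/2 × 2 = 90.83
  [3.5→4.5]: (40.78+34.30)/2 × 1 = 37.54
  [4.5→8.5]: (34.30+16.56)/2 × 4 = 101.72
  Sum = 277.125 µg/mL·hr
Tail: C_last/k_e = 16.56/0.183 = 90.492
AUC_0→∞ (transdermal patch) = 277.125 + 90.492 = 367.617 µg/mL·hr
F = (AUC_ev/D_ev)/(AUC_iv/D_iv) = (367.617/40)/(122/10) = 9.190425/12.2 = 0.7533

F = 0.75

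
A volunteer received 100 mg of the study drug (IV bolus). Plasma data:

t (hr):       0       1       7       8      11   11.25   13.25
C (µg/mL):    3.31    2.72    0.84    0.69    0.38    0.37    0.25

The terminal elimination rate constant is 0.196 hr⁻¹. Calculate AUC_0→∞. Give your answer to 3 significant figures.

Trapezoidal AUC_0→13.25:
  [0→1]: (3.31+2.72)/2 × 1 = 3.015
  [1→7]: (2.72+0.84)/2 × 6 = 10.68
  [7→8]: (0.84+0.69)/2 × 1 = 0.765
  [8→11]: (0.69+0.38)/2 × 3 = 1.605
  [11→11.25]: (0.38+0.37)/2 × 0.25 = 0.09375
  [11.25→13.25]: (0.37+0.25)/2 × 2 = 0.62
  Sum = 16.77875 µg/mL·hr
Extrapolated tail: C_last / k_e = 0.25 / 0.196 = 1.276
AUC_0→∞ = 16.77875 + 1.276 = 18.05475 µg/mL·hr

AUC = 18.1 µg/mL·hr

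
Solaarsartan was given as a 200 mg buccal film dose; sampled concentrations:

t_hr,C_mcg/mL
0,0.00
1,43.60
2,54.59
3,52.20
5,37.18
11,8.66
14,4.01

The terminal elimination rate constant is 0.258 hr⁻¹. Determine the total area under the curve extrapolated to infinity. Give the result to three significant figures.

AUC = 386 mcg/mL·hr

Trapezoidal AUC_0→14:
  [0→1]: (0.00+43.60)/2 × 1 = 21.8
  [1→2]: (43.60+54.59)/2 × 1 = 49.095
  [2→3]: (54.59+52.20)/2 × 1 = 53.395
  [3→5]: (52.20+37.18)/2 × 2 = 89.38
  [5→11]: (37.18+8.66)/2 × 6 = 137.52
  [11→14]: (8.66+4.01)/2 × 3 = 19.005
  Sum = 370.195 mcg/mL·hr
Extrapolated tail: C_last / k_e = 4.01 / 0.258 = 15.543
AUC_0→∞ = 370.195 + 15.543 = 385.738 mcg/mL·hr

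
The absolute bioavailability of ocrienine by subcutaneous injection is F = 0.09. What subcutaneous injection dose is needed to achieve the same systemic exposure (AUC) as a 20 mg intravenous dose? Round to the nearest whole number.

D_subcutaneous = 222 mg

For equal systemic exposure: F × D_ev = D_iv
D_ev = D_iv / F = 20 / 0.09 = 222.222 mg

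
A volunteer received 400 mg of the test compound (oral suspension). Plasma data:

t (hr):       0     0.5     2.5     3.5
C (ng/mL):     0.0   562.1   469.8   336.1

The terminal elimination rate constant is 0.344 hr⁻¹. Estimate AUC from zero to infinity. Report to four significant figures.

AUC = 2552 ng/mL·hr

Trapezoidal AUC_0→3.5:
  [0→0.5]: (0.0+562.1)/2 × 0.5 = 140.525
  [0.5→2.5]: (562.1+469.8)/2 × 2 = 1031.9
  [2.5→3.5]: (469.8+336.1)/2 × 1 = 402.95
  Sum = 1575.375 ng/mL·hr
Extrapolated tail: C_last / k_e = 336.1 / 0.344 = 977.035
AUC_0→∞ = 1575.375 + 977.035 = 2552.41 ng/mL·hr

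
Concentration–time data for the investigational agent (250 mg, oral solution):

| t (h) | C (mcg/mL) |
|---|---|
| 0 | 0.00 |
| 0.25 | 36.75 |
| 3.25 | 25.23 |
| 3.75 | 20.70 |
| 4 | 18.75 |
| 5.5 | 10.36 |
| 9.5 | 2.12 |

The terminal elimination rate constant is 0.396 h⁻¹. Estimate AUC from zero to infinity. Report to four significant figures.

AUC = 166.1 mcg/mL·h

Trapezoidal AUC_0→9.5:
  [0→0.25]: (0.00+36.75)/2 × 0.25 = 4.59375
  [0.25→3.25]: (36.75+25.23)/2 × 3 = 92.97
  [3.25→3.75]: (25.23+20.70)/2 × 0.5 = 11.4825
  [3.75→4]: (20.70+18.75)/2 × 0.25 = 4.93125
  [4→5.5]: (18.75+10.36)/2 × 1.5 = 21.8325
  [5.5→9.5]: (10.36+2.12)/2 × 4 = 24.96
  Sum = 160.77 mcg/mL·h
Extrapolated tail: C_last / k_e = 2.12 / 0.396 = 5.354
AUC_0→∞ = 160.77 + 5.354 = 166.124 mcg/mL·h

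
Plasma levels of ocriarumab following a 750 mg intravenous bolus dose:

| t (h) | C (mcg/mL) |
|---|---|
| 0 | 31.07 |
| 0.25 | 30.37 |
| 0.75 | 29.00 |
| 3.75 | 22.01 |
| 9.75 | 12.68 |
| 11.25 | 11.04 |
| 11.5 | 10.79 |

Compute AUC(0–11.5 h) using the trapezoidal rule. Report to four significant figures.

AUC = 223.6 mcg/mL·h

Trapezoidal AUC_0→11.5:
  [0→0.25]: (31.07+30.37)/2 × 0.25 = 7.68
  [0.25→0.75]: (30.37+29.00)/2 × 0.5 = 14.8425
  [0.75→3.75]: (29.00+22.01)/2 × 3 = 76.515
  [3.75→9.75]: (22.01+12.68)/2 × 6 = 104.07
  [9.75→11.25]: (12.68+11.04)/2 × 1.5 = 17.79
  [11.25→11.5]: (11.04+10.79)/2 × 0.25 = 2.72875
  Sum = 223.62625 mcg/mL·h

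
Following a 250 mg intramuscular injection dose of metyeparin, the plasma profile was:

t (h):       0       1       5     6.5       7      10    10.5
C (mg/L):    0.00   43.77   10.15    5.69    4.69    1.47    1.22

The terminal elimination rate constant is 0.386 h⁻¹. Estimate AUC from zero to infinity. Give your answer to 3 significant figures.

Trapezoidal AUC_0→10.5:
  [0→1]: (0.00+43.77)/2 × 1 = 21.885
  [1→5]: (43.77+10.15)/2 × 4 = 107.84
  [5→6.5]: (10.15+5.69)/2 × 1.5 = 11.88
  [6.5→7]: (5.69+4.69)/2 × 0.5 = 2.595
  [7→10]: (4.69+1.47)/2 × 3 = 9.24
  [10→10.5]: (1.47+1.22)/2 × 0.5 = 0.6725
  Sum = 154.1125 mg/L·h
Extrapolated tail: C_last / k_e = 1.22 / 0.386 = 3.161
AUC_0→∞ = 154.1125 + 3.161 = 157.2735 mg/L·h

AUC = 157 mg/L·h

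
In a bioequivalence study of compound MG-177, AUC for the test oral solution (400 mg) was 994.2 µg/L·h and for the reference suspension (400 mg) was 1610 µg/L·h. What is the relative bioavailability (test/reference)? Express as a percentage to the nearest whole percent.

F_rel = (AUC_test/D_test) / (AUC_ref/D_ref)
      = (994.2/400) / (1610/400)
      = 2.4855 / 4.025 = 0.6175 = 61.75%

F_rel = 62%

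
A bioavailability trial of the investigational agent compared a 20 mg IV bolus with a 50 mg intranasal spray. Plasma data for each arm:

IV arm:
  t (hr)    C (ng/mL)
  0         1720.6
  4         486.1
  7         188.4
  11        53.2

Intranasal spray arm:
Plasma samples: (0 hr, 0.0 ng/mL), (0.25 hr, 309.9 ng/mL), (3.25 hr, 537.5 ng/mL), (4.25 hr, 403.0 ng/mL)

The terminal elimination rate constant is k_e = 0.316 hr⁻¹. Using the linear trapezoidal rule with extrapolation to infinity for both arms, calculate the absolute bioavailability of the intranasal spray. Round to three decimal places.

Trapezoidal AUC_0→11 (IV):
  [0→4]: (1720.6+486.1)/2 × 4 = 4413.4
  [4→7]: (486.1+188.4)/2 × 3 = 1011.75
  [7→11]: (188.4+53.2)/2 × 4 = 483.2
  Sum = 5908.35 ng/mL·hr
IV tail: 53.2/0.316 = 168.354; AUC_iv,0→∞ = 5908.35 + 168.354 = 6076.704 ng/mL·hr
Trapezoidal AUC_0→4.25 (intranasal spray):
  [0→0.25]: (0.0+309.9)/2 × 0.25 = 38.7375
  [0.25→3.25]: (309.9+537.5)/2 × 3 = 1271.1
  [3.25→4.25]: (537.5+403.0)/2 × 1 = 470.25
  Sum = 1780.0875 ng/mL·hr
intranasal spray tail: 403.0/0.316 = 1275.316; AUC_ev,0→∞ = 1780.0875 + 1275.316 = 3055.4035 ng/mL·hr
F = (AUC_ev/D_ev)/(AUC_iv/D_iv) = (3055.4035/50)/(6076.704/20) = 61.10807/303.8352 = 0.2011

F = 0.201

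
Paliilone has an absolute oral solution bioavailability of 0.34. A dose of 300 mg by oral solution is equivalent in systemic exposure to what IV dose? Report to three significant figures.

D_iv = 102 mg

Systemic exposure from an extravascular dose = F × D_ev, so the equivalent IV dose is F × D_ev.
D_iv = F × D_ev = 0.34 × 300 = 102 mg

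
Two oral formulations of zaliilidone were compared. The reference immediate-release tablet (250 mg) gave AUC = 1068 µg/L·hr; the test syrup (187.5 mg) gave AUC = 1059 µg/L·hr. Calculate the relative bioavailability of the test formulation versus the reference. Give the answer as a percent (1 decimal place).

F_rel = 132.2%

F_rel = (AUC_test/D_test) / (AUC_ref/D_ref)
      = (1059/187.5) / (1068/250)
      = 5.648 / 4.272 = 1.3221 = 132.21%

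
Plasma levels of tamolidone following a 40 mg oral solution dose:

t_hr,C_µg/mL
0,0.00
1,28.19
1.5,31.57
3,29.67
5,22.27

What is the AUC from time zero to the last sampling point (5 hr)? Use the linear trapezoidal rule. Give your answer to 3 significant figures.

Trapezoidal AUC_0→5:
  [0→1]: (0.00+28.19)/2 × 1 = 14.095
  [1→1.5]: (28.19+31.57)/2 × 0.5 = 14.94
  [1.5→3]: (31.57+29.67)/2 × 1.5 = 45.93
  [3→5]: (29.67+22.27)/2 × 2 = 51.94
  Sum = 126.905 µg/mL·hr

AUC = 127 µg/mL·hr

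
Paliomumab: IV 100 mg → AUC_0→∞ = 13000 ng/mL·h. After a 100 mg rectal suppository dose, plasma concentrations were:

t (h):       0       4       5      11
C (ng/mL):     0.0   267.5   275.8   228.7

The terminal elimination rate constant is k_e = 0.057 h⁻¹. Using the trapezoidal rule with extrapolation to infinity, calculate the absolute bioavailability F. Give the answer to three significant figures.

F = 0.487

Trapezoidal AUC_0→11 (rectal suppository):
  [0→4]: (0.0+267.5)/2 × 4 = 535.0
  [4→5]: (267.5+275.8)/2 × 1 = 271.65
  [5→11]: (275.8+228.7)/2 × 6 = 1513.5
  Sum = 2320.15 ng/mL·h
Tail: C_last/k_e = 228.7/0.057 = 4012.281
AUC_0→∞ (rectal suppository) = 2320.15 + 4012.281 = 6332.431 ng/mL·h
F = (AUC_ev/D_ev)/(AUC_iv/D_iv) = (6332.431/100)/(13000/100) = 63.32431/130 = 0.4871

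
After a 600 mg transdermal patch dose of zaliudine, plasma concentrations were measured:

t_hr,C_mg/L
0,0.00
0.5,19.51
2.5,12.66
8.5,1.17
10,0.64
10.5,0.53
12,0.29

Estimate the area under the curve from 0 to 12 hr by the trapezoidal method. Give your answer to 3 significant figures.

Trapezoidal AUC_0→12:
  [0→0.5]: (0.00+19.51)/2 × 0.5 = 4.8775
  [0.5→2.5]: (19.51+12.66)/2 × 2 = 32.17
  [2.5→8.5]: (12.66+1.17)/2 × 6 = 41.49
  [8.5→10]: (1.17+0.64)/2 × 1.5 = 1.3575
  [10→10.5]: (0.64+0.53)/2 × 0.5 = 0.2925
  [10.5→12]: (0.53+0.29)/2 × 1.5 = 0.615
  Sum = 80.8025 mg/L·hr

AUC = 80.8 mg/L·hr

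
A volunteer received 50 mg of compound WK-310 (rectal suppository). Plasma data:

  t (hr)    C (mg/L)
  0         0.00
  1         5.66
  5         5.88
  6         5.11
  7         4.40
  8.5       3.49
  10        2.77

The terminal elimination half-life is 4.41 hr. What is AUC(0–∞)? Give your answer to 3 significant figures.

Trapezoidal AUC_0→10:
  [0→1]: (0.00+5.66)/2 × 1 = 2.83
  [1→5]: (5.66+5.88)/2 × 4 = 23.08
  [5→6]: (5.88+5.11)/2 × 1 = 5.495
  [6→7]: (5.11+4.40)/2 × 1 = 4.755
  [7→8.5]: (4.40+3.49)/2 × 1.5 = 5.9175
  [8.5→10]: (3.49+2.77)/2 × 1.5 = 4.695
  Sum = 46.7725 mg/L·hr
k_e = ln2 / t½ = 0.693147 / 4.41 = 0.1572 hr^-1
Extrapolated tail: C_last / k_e = 2.77 / 0.1572 = 17.621
AUC_0→∞ = 46.7725 + 17.621 = 64.3935 mg/L·hr

AUC = 64.4 mg/L·hr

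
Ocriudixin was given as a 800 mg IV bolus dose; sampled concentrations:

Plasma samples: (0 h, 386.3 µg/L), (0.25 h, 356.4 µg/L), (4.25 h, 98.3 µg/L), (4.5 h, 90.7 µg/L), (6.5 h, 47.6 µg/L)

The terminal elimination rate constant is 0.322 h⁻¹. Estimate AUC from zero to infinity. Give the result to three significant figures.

Trapezoidal AUC_0→6.5:
  [0→0.25]: (386.3+356.4)/2 × 0.25 = 92.8375
  [0.25→4.25]: (356.4+98.3)/2 × 4 = 909.4
  [4.25→4.5]: (98.3+90.7)/2 × 0.25 = 23.625
  [4.5→6.5]: (90.7+47.6)/2 × 2 = 138.3
  Sum = 1164.1625 µg/L·h
Extrapolated tail: C_last / k_e = 47.6 / 0.322 = 147.826
AUC_0→∞ = 1164.1625 + 147.826 = 1311.9885 µg/L·h

AUC = 1310 µg/L·h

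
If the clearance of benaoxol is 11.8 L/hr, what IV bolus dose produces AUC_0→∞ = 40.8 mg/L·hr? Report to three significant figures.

Dose_iv = CL × AUC_0→∞
     = 11.8 × 40.8 = 481.44 mg

Dose = 481 mg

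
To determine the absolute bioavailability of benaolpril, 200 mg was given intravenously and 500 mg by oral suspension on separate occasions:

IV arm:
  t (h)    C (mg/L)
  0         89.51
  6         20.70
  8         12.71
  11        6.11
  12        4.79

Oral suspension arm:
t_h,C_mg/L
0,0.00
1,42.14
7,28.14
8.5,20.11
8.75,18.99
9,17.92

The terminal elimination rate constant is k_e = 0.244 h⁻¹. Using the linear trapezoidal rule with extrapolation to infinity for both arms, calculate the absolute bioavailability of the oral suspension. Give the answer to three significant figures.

Trapezoidal AUC_0→12 (IV):
  [0→6]: (89.51+20.70)/2 × 6 = 330.63
  [6→8]: (20.70+12.71)/2 × 2 = 33.41
  [8→11]: (12.71+6.11)/2 × 3 = 28.23
  [11→12]: (6.11+4.79)/2 × 1 = 5.45
  Sum = 397.72 mg/L·h
IV tail: 4.79/0.244 = 19.631; AUC_iv,0→∞ = 397.72 + 19.631 = 417.351 mg/L·h
Trapezoidal AUC_0→9 (oral suspension):
  [0→1]: (0.00+42.14)/2 × 1 = 21.07
  [1→7]: (42.14+28.14)/2 × 6 = 210.84
  [7→8.5]: (28.14+20.11)/2 × 1.5 = 36.1875
  [8.5→8.75]: (20.11+18.99)/2 × 0.25 = 4.8875
  [8.75→9]: (18.99+17.92)/2 × 0.25 = 4.61375
  Sum = 277.59875 mg/L·h
oral suspension tail: 17.92/0.244 = 73.443; AUC_ev,0→∞ = 277.59875 + 73.443 = 351.04175 mg/L·h
F = (AUC_ev/D_ev)/(AUC_iv/D_iv) = (351.04175/500)/(417.351/200) = 0.7020835/2.086755 = 0.3364

F = 0.336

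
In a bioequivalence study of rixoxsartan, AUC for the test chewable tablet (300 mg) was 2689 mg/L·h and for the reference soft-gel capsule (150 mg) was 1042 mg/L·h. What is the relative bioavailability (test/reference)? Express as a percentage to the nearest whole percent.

F_rel = 129%

F_rel = (AUC_test/D_test) / (AUC_ref/D_ref)
      = (2689/300) / (1042/150)
      = 8.96333 / 6.94667 = 1.2903 = 129.03%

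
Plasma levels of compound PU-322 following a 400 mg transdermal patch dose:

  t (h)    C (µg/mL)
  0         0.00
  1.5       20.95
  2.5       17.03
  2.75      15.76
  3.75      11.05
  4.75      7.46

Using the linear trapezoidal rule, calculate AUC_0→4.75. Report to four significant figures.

Trapezoidal AUC_0→4.75:
  [0→1.5]: (0.00+20.95)/2 × 1.5 = 15.7125
  [1.5→2.5]: (20.95+17.03)/2 × 1 = 18.99
  [2.5→2.75]: (17.03+15.76)/2 × 0.25 = 4.09875
  [2.75→3.75]: (15.76+11.05)/2 × 1 = 13.405
  [3.75→4.75]: (11.05+7.46)/2 × 1 = 9.255
  Sum = 61.46125 µg/mL·h

AUC = 61.46 µg/mL·h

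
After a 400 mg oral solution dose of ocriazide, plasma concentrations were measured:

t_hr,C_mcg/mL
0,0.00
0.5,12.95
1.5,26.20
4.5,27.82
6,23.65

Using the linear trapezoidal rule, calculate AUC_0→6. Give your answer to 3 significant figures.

Trapezoidal AUC_0→6:
  [0→0.5]: (0.00+12.95)/2 × 0.5 = 3.2375
  [0.5→1.5]: (12.95+26.20)/2 × 1 = 19.575
  [1.5→4.5]: (26.20+27.82)/2 × 3 = 81.03
  [4.5→6]: (27.82+23.65)/2 × 1.5 = 38.6025
  Sum = 142.445 mcg/mL·hr

AUC = 142 mcg/mL·hr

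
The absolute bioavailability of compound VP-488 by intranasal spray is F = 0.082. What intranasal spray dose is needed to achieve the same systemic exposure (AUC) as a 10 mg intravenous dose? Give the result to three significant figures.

D_intranasal = 122 mg

For equal systemic exposure: F × D_ev = D_iv
D_ev = D_iv / F = 10 / 0.082 = 121.951 mg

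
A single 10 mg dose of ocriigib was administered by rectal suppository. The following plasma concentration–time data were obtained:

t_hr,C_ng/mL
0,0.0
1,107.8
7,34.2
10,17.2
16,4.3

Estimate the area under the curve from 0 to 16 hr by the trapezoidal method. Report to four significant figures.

Trapezoidal AUC_0→16:
  [0→1]: (0.0+107.8)/2 × 1 = 53.9
  [1→7]: (107.8+34.2)/2 × 6 = 426.0
  [7→10]: (34.2+17.2)/2 × 3 = 77.1
  [10→16]: (17.2+4.3)/2 × 6 = 64.5
  Sum = 621.5 ng/mL·hr

AUC = 621.5 ng/mL·hr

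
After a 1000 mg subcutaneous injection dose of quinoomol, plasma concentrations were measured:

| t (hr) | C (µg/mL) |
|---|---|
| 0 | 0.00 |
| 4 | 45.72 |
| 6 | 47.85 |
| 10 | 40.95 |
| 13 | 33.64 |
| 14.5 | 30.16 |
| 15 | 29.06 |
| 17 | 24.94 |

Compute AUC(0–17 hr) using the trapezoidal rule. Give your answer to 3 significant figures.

AUC = 591 µg/mL·hr

Trapezoidal AUC_0→17:
  [0→4]: (0.00+45.72)/2 × 4 = 91.44
  [4→6]: (45.72+47.85)/2 × 2 = 93.57
  [6→10]: (47.85+40.95)/2 × 4 = 177.6
  [10→13]: (40.95+33.64)/2 × 3 = 111.885
  [13→14.5]: (33.64+30.16)/2 × 1.5 = 47.85
  [14.5→15]: (30.16+29.06)/2 × 0.5 = 14.805
  [15→17]: (29.06+24.94)/2 × 2 = 54.0
  Sum = 591.15 µg/mL·hr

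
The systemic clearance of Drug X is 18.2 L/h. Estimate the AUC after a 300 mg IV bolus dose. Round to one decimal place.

AUC = 16.5 mg/L·h

AUC_0→∞ = Dose_iv / CL
        = 300 / 18.2 = 16.4835 mg/L·h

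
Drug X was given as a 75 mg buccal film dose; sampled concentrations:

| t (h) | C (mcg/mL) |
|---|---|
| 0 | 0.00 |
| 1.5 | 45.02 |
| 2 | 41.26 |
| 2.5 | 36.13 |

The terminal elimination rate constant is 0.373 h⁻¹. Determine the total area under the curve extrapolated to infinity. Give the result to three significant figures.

Trapezoidal AUC_0→2.5:
  [0→1.5]: (0.00+45.02)/2 × 1.5 = 33.765
  [1.5→2]: (45.02+41.26)/2 × 0.5 = 21.57
  [2→2.5]: (41.26+36.13)/2 × 0.5 = 19.3475
  Sum = 74.6825 mcg/mL·h
Extrapolated tail: C_last / k_e = 36.13 / 0.373 = 96.863
AUC_0→∞ = 74.6825 + 96.863 = 171.5455 mcg/mL·h

AUC = 172 mcg/mL·h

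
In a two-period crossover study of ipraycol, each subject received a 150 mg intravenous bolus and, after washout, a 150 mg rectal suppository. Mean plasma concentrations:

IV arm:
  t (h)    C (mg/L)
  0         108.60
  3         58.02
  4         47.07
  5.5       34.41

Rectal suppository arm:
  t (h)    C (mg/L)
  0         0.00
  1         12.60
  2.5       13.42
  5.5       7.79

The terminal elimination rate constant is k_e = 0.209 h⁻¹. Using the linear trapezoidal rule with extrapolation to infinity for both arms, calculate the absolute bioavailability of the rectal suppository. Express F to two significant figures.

F = 0.18

Trapezoidal AUC_0→5.5 (IV):
  [0→3]: (108.60+58.02)/2 × 3 = 249.93
  [3→4]: (58.02+47.07)/2 × 1 = 52.545
  [4→5.5]: (47.07+34.41)/2 × 1.5 = 61.11
  Sum = 363.585 mg/L·h
IV tail: 34.41/0.209 = 164.641; AUC_iv,0→∞ = 363.585 + 164.641 = 528.226 mg/L·h
Trapezoidal AUC_0→5.5 (rectal suppository):
  [0→1]: (0.00+12.60)/2 × 1 = 6.3
  [1→2.5]: (12.60+13.42)/2 × 1.5 = 19.515
  [2.5→5.5]: (13.42+7.79)/2 × 3 = 31.815
  Sum = 57.63 mg/L·h
rectal suppository tail: 7.79/0.209 = 37.273; AUC_ev,0→∞ = 57.63 + 37.273 = 94.903 mg/L·h
F = (AUC_ev/D_ev)/(AUC_iv/D_iv) = (94.903/150)/(528.226/150) = 0.632687/3.52151 = 0.1797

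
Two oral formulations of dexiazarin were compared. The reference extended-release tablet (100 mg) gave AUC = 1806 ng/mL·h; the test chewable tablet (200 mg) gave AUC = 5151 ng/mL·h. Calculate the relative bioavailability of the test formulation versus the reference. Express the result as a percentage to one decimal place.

F_rel = (AUC_test/D_test) / (AUC_ref/D_ref)
      = (5151/200) / (1806/100)
      = 25.755 / 18.06 = 1.4261 = 142.61%

F_rel = 142.6%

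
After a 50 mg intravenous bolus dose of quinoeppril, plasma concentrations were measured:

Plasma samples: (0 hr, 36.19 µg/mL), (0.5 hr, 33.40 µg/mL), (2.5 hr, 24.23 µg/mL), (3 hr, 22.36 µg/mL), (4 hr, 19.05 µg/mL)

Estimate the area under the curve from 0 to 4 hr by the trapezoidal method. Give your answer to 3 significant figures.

AUC = 107 µg/mL·hr

Trapezoidal AUC_0→4:
  [0→0.5]: (36.19+33.40)/2 × 0.5 = 17.3975
  [0.5→2.5]: (33.40+24.23)/2 × 2 = 57.63
  [2.5→3]: (24.23+22.36)/2 × 0.5 = 11.6475
  [3→4]: (22.36+19.05)/2 × 1 = 20.705
  Sum = 107.38 µg/mL·hr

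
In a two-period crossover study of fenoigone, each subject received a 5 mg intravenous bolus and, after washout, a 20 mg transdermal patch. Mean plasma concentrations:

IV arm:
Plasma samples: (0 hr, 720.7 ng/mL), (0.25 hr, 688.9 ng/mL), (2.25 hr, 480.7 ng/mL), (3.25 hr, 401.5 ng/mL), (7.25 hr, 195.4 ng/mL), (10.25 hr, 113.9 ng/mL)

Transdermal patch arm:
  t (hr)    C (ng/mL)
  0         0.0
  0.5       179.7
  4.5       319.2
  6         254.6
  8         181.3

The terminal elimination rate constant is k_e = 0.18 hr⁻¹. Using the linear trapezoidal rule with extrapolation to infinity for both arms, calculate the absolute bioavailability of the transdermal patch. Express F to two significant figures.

Trapezoidal AUC_0→10.25 (IV):
  [0→0.25]: (720.7+688.9)/2 × 0.25 = 176.2
  [0.25→2.25]: (688.9+480.7)/2 × 2 = 1169.6
  [2.25→3.25]: (480.7+401.5)/2 × 1 = 441.1
  [3.25→7.25]: (401.5+195.4)/2 × 4 = 1193.8
  [7.25→10.25]: (195.4+113.9)/2 × 3 = 463.95
  Sum = 3444.65 ng/mL·hr
IV tail: 113.9/0.18 = 632.778; AUC_iv,0→∞ = 3444.65 + 632.778 = 4077.428 ng/mL·hr
Trapezoidal AUC_0→8 (transdermal patch):
  [0→0.5]: (0.0+179.7)/2 × 0.5 = 44.925
  [0.5→4.5]: (179.7+319.2)/2 × 4 = 997.8
  [4.5→6]: (319.2+254.6)/2 × 1.5 = 430.35
  [6→8]: (254.6+181.3)/2 × 2 = 435.9
  Sum = 1908.975 ng/mL·hr
transdermal patch tail: 181.3/0.18 = 1007.222; AUC_ev,0→∞ = 1908.975 + 1007.222 = 2916.197 ng/mL·hr
F = (AUC_ev/D_ev)/(AUC_iv/D_iv) = (2916.197/20)/(4077.428/5) = 145.80985/815.4856 = 0.1788

F = 0.18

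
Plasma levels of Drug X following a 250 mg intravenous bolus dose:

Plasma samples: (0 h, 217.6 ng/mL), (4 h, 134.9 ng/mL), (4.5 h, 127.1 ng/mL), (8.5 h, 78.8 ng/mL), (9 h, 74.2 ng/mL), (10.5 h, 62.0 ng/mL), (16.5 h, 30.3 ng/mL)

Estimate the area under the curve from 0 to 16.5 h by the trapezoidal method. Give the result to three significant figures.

AUC = 1600 ng/mL·h

Trapezoidal AUC_0→16.5:
  [0→4]: (217.6+134.9)/2 × 4 = 705.0
  [4→4.5]: (134.9+127.1)/2 × 0.5 = 65.5
  [4.5→8.5]: (127.1+78.8)/2 × 4 = 411.8
  [8.5→9]: (78.8+74.2)/2 × 0.5 = 38.25
  [9→10.5]: (74.2+62.0)/2 × 1.5 = 102.15
  [10.5→16.5]: (62.0+30.3)/2 × 6 = 276.9
  Sum = 1599.6 ng/mL·h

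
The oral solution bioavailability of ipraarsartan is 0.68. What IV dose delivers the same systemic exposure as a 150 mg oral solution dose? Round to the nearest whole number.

D_iv = 102 mg

Systemic exposure from an extravascular dose = F × D_ev, so the equivalent IV dose is F × D_ev.
D_iv = F × D_ev = 0.68 × 150 = 102 mg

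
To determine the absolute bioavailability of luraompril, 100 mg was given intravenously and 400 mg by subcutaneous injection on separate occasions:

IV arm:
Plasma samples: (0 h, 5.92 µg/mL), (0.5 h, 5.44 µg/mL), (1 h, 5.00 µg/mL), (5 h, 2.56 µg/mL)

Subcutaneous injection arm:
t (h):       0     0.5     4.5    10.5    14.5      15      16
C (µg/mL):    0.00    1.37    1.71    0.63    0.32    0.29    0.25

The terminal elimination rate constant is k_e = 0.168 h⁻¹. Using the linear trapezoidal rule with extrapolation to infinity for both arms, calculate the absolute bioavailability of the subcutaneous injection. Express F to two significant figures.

Trapezoidal AUC_0→5 (IV):
  [0→0.5]: (5.92+5.44)/2 × 0.5 = 2.84
  [0.5→1]: (5.44+5.00)/2 × 0.5 = 2.61
  [1→5]: (5.00+2.56)/2 × 4 = 15.12
  Sum = 20.57 µg/mL·h
IV tail: 2.56/0.168 = 15.238; AUC_iv,0→∞ = 20.57 + 15.238 = 35.808 µg/mL·h
Trapezoidal AUC_0→16 (subcutaneous injection):
  [0→0.5]: (0.00+1.37)/2 × 0.5 = 0.3425
  [0.5→4.5]: (1.37+1.71)/2 × 4 = 6.16
  [4.5→10.5]: (1.71+0.63)/2 × 6 = 7.02
  [10.5→14.5]: (0.63+0.32)/2 × 4 = 1.9
  [14.5→15]: (0.32+0.29)/2 × 0.5 = 0.1525
  [15→16]: (0.29+0.25)/2 × 1 = 0.27
  Sum = 15.845 µg/mL·h
subcutaneous injection tail: 0.25/0.168 = 1.488; AUC_ev,0→∞ = 15.845 + 1.488 = 17.333 µg/mL·h
F = (AUC_ev/D_ev)/(AUC_iv/D_iv) = (17.333/400)/(35.808/100) = 0.0433325/0.35808 = 0.1210

F = 0.12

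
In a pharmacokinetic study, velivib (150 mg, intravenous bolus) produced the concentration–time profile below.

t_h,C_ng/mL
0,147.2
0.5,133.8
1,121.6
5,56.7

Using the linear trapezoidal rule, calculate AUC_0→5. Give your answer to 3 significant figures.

Trapezoidal AUC_0→5:
  [0→0.5]: (147.2+133.8)/2 × 0.5 = 70.25
  [0.5→1]: (133.8+121.6)/2 × 0.5 = 63.85
  [1→5]: (121.6+56.7)/2 × 4 = 356.6
  Sum = 490.7 ng/mL·h

AUC = 491 ng/mL·h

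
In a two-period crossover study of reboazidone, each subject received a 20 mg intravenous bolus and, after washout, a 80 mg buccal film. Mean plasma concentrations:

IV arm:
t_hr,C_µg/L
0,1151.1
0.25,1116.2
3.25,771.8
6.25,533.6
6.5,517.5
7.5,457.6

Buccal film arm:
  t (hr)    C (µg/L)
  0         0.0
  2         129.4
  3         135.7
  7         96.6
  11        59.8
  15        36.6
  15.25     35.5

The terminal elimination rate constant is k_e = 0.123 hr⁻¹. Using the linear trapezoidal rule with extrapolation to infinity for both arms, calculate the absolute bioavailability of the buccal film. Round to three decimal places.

Trapezoidal AUC_0→7.5 (IV):
  [0→0.25]: (1151.1+1116.2)/2 × 0.25 = 283.4125
  [0.25→3.25]: (1116.2+771.8)/2 × 3 = 2832.0
  [3.25→6.25]: (771.8+533.6)/2 × 3 = 1958.1
  [6.25→6.5]: (533.6+517.5)/2 × 0.25 = 131.3875
  [6.5→7.5]: (517.5+457.6)/2 × 1 = 487.55
  Sum = 5692.45 µg/L·hr
IV tail: 457.6/0.123 = 3720.325; AUC_iv,0→∞ = 5692.45 + 3720.325 = 9412.775 µg/L·hr
Trapezoidal AUC_0→15.25 (buccal film):
  [0→2]: (0.0+129.4)/2 × 2 = 129.4
  [2→3]: (129.4+135.7)/2 × 1 = 132.55
  [3→7]: (135.7+96.6)/2 × 4 = 464.6
  [7→11]: (96.6+59.8)/2 × 4 = 312.8
  [11→15]: (59.8+36.6)/2 × 4 = 192.8
  [15→15.25]: (36.6+35.5)/2 × 0.25 = 9.0125
  Sum = 1241.1625 µg/L·hr
buccal film tail: 35.5/0.123 = 288.618; AUC_ev,0→∞ = 1241.1625 + 288.618 = 1529.7805 µg/L·hr
F = (AUC_ev/D_ev)/(AUC_iv/D_iv) = (1529.7805/80)/(9412.775/20) = 19.1223/470.63875 = 0.0406

F = 0.041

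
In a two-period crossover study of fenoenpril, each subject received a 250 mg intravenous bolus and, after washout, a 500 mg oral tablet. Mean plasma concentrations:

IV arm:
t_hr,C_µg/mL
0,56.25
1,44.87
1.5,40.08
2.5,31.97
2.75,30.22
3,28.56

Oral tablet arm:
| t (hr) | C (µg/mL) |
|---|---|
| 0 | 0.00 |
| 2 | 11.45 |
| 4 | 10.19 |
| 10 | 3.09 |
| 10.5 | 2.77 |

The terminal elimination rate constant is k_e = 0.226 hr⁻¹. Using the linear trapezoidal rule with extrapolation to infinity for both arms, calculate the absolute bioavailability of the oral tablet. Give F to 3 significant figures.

Trapezoidal AUC_0→3 (IV):
  [0→1]: (56.25+44.87)/2 × 1 = 50.56
  [1→1.5]: (44.87+40.08)/2 × 0.5 = 21.2375
  [1.5→2.5]: (40.08+31.97)/2 × 1 = 36.025
  [2.5→2.75]: (31.97+30.22)/2 × 0.25 = 7.77375
  [2.75→3]: (30.22+28.56)/2 × 0.25 = 7.3475
  Sum = 122.94375 µg/mL·hr
IV tail: 28.56/0.226 = 126.372; AUC_iv,0→∞ = 122.94375 + 126.372 = 249.31575 µg/mL·hr
Trapezoidal AUC_0→10.5 (oral tablet):
  [0→2]: (0.00+11.45)/2 × 2 = 11.45
  [2→4]: (11.45+10.19)/2 × 2 = 21.64
  [4→10]: (10.19+3.09)/2 × 6 = 39.84
  [10→10.5]: (3.09+2.77)/2 × 0.5 = 1.465
  Sum = 74.395 µg/mL·hr
oral tablet tail: 2.77/0.226 = 12.257; AUC_ev,0→∞ = 74.395 + 12.257 = 86.652 µg/mL·hr
F = (AUC_ev/D_ev)/(AUC_iv/D_iv) = (86.652/500)/(249.31575/250) = 0.173304/0.997263 = 0.1738

F = 0.174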